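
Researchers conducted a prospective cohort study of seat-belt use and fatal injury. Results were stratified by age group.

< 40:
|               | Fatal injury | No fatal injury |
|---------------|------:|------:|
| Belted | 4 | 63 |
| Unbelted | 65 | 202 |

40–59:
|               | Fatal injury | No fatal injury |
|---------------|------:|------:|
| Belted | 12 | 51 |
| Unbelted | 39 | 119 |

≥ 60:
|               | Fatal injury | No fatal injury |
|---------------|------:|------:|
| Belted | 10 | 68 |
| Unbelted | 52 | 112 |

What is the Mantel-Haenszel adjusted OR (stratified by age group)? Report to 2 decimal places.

OR_MH = Σ(aᵢdᵢ/nᵢ) / Σ(bᵢcᵢ/nᵢ), where nᵢ is the stratum total.
Stratum 1 (< 40): n = 334; a·d/n = 4·202/334 = 2.4192; b·c/n = 63·65/334 = 12.2605
Stratum 2 (40–59): n = 221; a·d/n = 12·119/221 = 6.4615; b·c/n = 51·39/221 = 9.0000
Stratum 3 (≥ 60): n = 242; a·d/n = 10·112/242 = 4.6281; b·c/n = 68·52/242 = 14.6116
OR_MH = (2.4192 + 6.4615 + 4.6281) / (12.2605 + 9.0000 + 14.6116) = 13.5088 / 35.8720 = 0.37658

0.38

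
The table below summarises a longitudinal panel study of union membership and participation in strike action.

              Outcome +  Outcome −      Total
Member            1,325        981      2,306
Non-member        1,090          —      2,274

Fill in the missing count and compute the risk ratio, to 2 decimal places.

The missing cell is in the unexposed row: 2274 − 1090 = 1184.
So a = 1325, b = 981, c = 1090, d = 1184.
RR = [a/(a+b)] / [c/(c+d)] = (1325/2306) / (1090/2274) = 0.57459/0.47933 = 1.19873

1.20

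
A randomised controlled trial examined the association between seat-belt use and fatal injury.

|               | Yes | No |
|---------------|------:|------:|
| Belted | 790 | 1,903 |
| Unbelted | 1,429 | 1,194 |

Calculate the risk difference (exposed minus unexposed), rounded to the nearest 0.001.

-0.251

Cells: a = 790, b = 1903, c = 1429, d = 1194.
Risk in exposed = 790/2693 = 0.293353; risk in unexposed = 1429/2623 = 0.544796.
Risk difference = 0.293353 − 0.544796 = -0.251443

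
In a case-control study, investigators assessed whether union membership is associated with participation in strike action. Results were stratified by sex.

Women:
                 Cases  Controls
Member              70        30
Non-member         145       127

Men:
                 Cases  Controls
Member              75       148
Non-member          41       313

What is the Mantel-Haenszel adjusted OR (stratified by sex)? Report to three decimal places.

2.908

OR_MH = Σ(aᵢdᵢ/nᵢ) / Σ(bᵢcᵢ/nᵢ), where nᵢ is the stratum total.
Stratum 1 (Women): n = 372; a·d/n = 70·127/372 = 23.8978; b·c/n = 30·145/372 = 11.6935
Stratum 2 (Men): n = 577; a·d/n = 75·313/577 = 40.6846; b·c/n = 148·41/577 = 10.5165
OR_MH = (23.8978 + 40.6846) / (11.6935 + 10.5165) = 64.5824 / 22.2100 = 2.90781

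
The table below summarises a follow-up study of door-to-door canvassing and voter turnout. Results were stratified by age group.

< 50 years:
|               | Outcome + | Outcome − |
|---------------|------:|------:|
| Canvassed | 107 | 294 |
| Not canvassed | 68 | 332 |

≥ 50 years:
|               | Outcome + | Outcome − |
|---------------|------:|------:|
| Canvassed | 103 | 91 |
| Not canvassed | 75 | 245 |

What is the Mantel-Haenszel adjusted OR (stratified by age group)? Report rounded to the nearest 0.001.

2.444

OR_MH = Σ(aᵢdᵢ/nᵢ) / Σ(bᵢcᵢ/nᵢ), where nᵢ is the stratum total.
Stratum 1 (< 50 years): n = 801; a·d/n = 107·332/801 = 44.3496; b·c/n = 294·68/801 = 24.9588
Stratum 2 (≥ 50 years): n = 514; a·d/n = 103·245/514 = 49.0953; b·c/n = 91·75/514 = 13.2782
OR_MH = (44.3496 + 49.0953) / (24.9588 + 13.2782) = 93.4449 / 38.2370 = 2.44383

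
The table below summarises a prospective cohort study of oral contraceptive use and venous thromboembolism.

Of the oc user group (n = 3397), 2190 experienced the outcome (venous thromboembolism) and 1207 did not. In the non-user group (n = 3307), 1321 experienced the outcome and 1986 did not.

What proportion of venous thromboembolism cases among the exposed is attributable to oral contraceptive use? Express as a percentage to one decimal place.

38.0

From the description: a = 2190, b = 1207, c = 1321, d = 1986.
Risk in exposed = 2190/3397 = 0.64469; risk in unexposed = 1321/3307 = 0.39946.
RR = 0.64469/0.39946 = 1.61391
AR% = (RR − 1)/RR × 100 = (1.61391 − 1)/1.61391 × 100 = 38.0388%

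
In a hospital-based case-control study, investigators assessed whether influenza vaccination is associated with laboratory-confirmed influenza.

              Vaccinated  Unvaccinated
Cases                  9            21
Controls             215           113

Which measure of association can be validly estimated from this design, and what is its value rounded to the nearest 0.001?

Reading the table with exposure as columns: a = 9 (Vaccinated, case), b = 215 (Vaccinated, non-case), c = 21 (Unvaccinated, case), d = 113.
This is a hospital-based case-control study: participants were sampled on outcome status, so risks in the source population cannot be estimated directly — relative risk is not valid here. The odds ratio is the appropriate measure.
OR = (a·d)/(b·c) = (9 × 113) / (215 × 21) = 1017 / 4515 = 0.22525

0.225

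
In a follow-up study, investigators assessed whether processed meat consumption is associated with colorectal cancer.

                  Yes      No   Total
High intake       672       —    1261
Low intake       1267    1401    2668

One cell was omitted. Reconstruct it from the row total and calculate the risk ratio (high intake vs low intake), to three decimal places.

1.122

The missing cell is in the exposed row: 1261 − 672 = 589.
So a = 672, b = 589, c = 1267, d = 1401.
RR = [a/(a+b)] / [c/(c+d)] = (672/1261) / (1267/2668) = 0.53291/0.47489 = 1.12218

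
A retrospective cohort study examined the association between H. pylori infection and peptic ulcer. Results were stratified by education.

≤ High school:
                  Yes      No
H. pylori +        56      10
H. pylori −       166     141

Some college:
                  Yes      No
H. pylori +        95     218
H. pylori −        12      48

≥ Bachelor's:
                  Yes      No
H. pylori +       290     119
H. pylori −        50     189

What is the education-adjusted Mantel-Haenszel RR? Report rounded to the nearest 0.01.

RR_MH = Σ(aᵢ·n₀ᵢ/nᵢ) / Σ(cᵢ·n₁ᵢ/nᵢ), with n₁ᵢ = aᵢ+bᵢ (exposed), n₀ᵢ = cᵢ+dᵢ (unexposed), nᵢ = n₁ᵢ+n₀ᵢ.
Stratum 1 (≤ High school): n₁ = 66, n₀ = 307, n = 373; a·n₀/n = 56·307/373 = 46.0912; c·n₁/n = 166·66/373 = 29.3727
Stratum 2 (Some college): n₁ = 313, n₀ = 60, n = 373; a·n₀/n = 95·60/373 = 15.2815; c·n₁/n = 12·313/373 = 10.0697
Stratum 3 (≥ Bachelor's): n₁ = 409, n₀ = 239, n = 648; a·n₀/n = 290·239/648 = 106.9599; c·n₁/n = 50·409/648 = 31.5586
RR_MH = (46.0912 + 15.2815 + 106.9599) / (29.3727 + 10.0697 + 31.5586) = 168.3325 / 71.0010 = 2.37085

2.37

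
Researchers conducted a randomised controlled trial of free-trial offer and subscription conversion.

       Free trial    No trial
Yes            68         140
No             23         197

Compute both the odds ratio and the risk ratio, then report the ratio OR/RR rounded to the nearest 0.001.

Reading the table with exposure as columns: a = 68 (Free trial, case), b = 23 (Free trial, non-case), c = 140 (No trial, case), d = 197.
OR = (68·197)/(23·140) = 13396/3220 = 4.16025
Risk in exposed = 68/91 = 0.74725; risk in unexposed = 140/337 = 0.41543; RR = 1.79874
OR/RR = 4.16025 / 1.79874 = 2.31286
The outcome is not rare, so the OR lies further from 1 than the RR.

2.313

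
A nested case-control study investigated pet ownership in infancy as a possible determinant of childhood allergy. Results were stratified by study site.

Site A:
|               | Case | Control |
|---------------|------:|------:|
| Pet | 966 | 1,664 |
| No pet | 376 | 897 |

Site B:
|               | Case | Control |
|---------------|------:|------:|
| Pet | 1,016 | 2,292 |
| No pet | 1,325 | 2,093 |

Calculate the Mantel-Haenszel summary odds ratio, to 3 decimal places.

0.880

OR_MH = Σ(aᵢdᵢ/nᵢ) / Σ(bᵢcᵢ/nᵢ), where nᵢ is the stratum total.
Stratum 1 (Site A): n = 3903; a·d/n = 966·897/3903 = 222.0092; b·c/n = 1664·376/3903 = 160.3034
Stratum 2 (Site B): n = 6726; a·d/n = 1016·2093/6726 = 316.1594; b·c/n = 2292·1325/6726 = 451.5165
OR_MH = (222.0092 + 316.1594) / (160.3034 + 451.5165) = 538.1686 / 611.8199 = 0.87962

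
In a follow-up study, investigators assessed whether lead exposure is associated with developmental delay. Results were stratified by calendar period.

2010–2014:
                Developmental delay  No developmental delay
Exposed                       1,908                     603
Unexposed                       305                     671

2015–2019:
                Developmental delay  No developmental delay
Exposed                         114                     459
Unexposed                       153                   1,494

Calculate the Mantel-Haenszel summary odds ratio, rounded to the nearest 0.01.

OR_MH = Σ(aᵢdᵢ/nᵢ) / Σ(bᵢcᵢ/nᵢ), where nᵢ is the stratum total.
Stratum 1 (2010–2014): n = 3487; a·d/n = 1908·671/3487 = 367.1546; b·c/n = 603·305/3487 = 52.7430
Stratum 2 (2015–2019): n = 2220; a·d/n = 114·1494/2220 = 76.7189; b·c/n = 459·153/2220 = 31.6338
OR_MH = (367.1546 + 76.7189) / (52.7430 + 31.6338) = 443.8735 / 84.3768 = 5.26061

5.26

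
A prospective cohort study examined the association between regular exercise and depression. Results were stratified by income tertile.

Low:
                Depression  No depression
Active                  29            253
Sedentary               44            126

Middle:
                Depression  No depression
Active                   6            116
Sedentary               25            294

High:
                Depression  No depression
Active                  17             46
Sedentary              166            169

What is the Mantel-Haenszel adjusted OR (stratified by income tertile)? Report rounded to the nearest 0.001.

0.383

OR_MH = Σ(aᵢdᵢ/nᵢ) / Σ(bᵢcᵢ/nᵢ), where nᵢ is the stratum total.
Stratum 1 (Low): n = 452; a·d/n = 29·126/452 = 8.0841; b·c/n = 253·44/452 = 24.6283
Stratum 2 (Middle): n = 441; a·d/n = 6·294/441 = 4.0000; b·c/n = 116·25/441 = 6.5760
Stratum 3 (High): n = 398; a·d/n = 17·169/398 = 7.2186; b·c/n = 46·166/398 = 19.1859
OR_MH = (8.0841 + 4.0000 + 7.2186) / (24.6283 + 6.5760 + 19.1859) = 19.3027 / 50.3902 = 0.38306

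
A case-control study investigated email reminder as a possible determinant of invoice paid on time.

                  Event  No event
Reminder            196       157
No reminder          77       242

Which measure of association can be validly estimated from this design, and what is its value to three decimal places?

3.924

Cells: a = 196, b = 157, c = 77, d = 242.
This is a case-control study: participants were sampled on outcome status, so risks in the source population cannot be estimated directly — relative risk is not valid here. The odds ratio is the appropriate measure.
OR = (a·d)/(b·c) = (196 × 242) / (157 × 77) = 47432 / 12089 = 3.92357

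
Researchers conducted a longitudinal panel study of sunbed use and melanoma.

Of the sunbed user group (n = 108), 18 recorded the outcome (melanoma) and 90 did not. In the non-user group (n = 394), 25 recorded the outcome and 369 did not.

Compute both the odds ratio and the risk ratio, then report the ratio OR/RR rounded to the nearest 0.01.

1.12

From the description: a = 18, b = 90, c = 25, d = 369.
OR = (18·369)/(90·25) = 6642/2250 = 2.95200
Risk in exposed = 18/108 = 0.16667; risk in unexposed = 25/394 = 0.06345; RR = 2.62667
OR/RR = 2.95200 / 2.62667 = 1.12386
The outcome is not rare, so the OR lies further from 1 than the RR.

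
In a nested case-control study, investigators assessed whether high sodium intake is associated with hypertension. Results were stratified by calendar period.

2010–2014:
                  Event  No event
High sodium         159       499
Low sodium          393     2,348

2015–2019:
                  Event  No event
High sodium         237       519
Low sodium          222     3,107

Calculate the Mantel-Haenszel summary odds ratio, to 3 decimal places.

3.377

OR_MH = Σ(aᵢdᵢ/nᵢ) / Σ(bᵢcᵢ/nᵢ), where nᵢ is the stratum total.
Stratum 1 (2010–2014): n = 3399; a·d/n = 159·2348/3399 = 109.8358; b·c/n = 499·393/3399 = 57.6955
Stratum 2 (2015–2019): n = 4085; a·d/n = 237·3107/4085 = 180.2592; b·c/n = 519·222/4085 = 28.2051
OR_MH = (109.8358 + 180.2592) / (57.6955 + 28.2051) = 290.0951 / 85.9006 = 3.37710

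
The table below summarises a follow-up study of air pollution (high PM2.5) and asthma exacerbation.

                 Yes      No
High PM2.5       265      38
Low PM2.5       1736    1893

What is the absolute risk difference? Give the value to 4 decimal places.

0.3962

Cells: a = 265, b = 38, c = 1736, d = 1893.
Risk in exposed = 265/303 = 0.874587; risk in unexposed = 1736/3629 = 0.478369.
Risk difference = 0.874587 − 0.478369 = 0.396219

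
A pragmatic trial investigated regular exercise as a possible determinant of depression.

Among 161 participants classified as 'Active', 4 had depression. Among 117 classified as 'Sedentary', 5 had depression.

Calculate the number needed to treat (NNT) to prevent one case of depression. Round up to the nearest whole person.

56

Risk in treated group = 4/161 = 0.02484; risk in control = 5/117 = 0.04274.
Absolute risk reduction = 0.04274 − 0.02484 = 0.01789
NNT = 1 / ARR = 1 / 0.01789 = 55.896 → round up → 56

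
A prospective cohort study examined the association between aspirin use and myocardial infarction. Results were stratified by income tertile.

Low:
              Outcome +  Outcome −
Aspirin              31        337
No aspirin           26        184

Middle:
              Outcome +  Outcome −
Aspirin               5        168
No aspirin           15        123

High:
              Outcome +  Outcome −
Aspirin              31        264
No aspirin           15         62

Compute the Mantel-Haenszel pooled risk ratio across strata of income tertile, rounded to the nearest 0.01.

0.54

RR_MH = Σ(aᵢ·n₀ᵢ/nᵢ) / Σ(cᵢ·n₁ᵢ/nᵢ), with n₁ᵢ = aᵢ+bᵢ (exposed), n₀ᵢ = cᵢ+dᵢ (unexposed), nᵢ = n₁ᵢ+n₀ᵢ.
Stratum 1 (Low): n₁ = 368, n₀ = 210, n = 578; a·n₀/n = 31·210/578 = 11.2630; c·n₁/n = 26·368/578 = 16.5536
Stratum 2 (Middle): n₁ = 173, n₀ = 138, n = 311; a·n₀/n = 5·138/311 = 2.2186; c·n₁/n = 15·173/311 = 8.3441
Stratum 3 (High): n₁ = 295, n₀ = 77, n = 372; a·n₀/n = 31·77/372 = 6.4167; c·n₁/n = 15·295/372 = 11.8952
RR_MH = (11.2630 + 2.2186 + 6.4167) / (16.5536 + 8.3441 + 11.8952) = 19.8983 / 36.7928 = 0.54082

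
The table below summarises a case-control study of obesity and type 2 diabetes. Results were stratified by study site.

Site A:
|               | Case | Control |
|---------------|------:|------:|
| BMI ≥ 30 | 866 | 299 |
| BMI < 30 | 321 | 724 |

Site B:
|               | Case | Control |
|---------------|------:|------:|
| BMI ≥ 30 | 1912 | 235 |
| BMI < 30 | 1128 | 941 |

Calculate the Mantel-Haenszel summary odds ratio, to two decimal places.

6.68

OR_MH = Σ(aᵢdᵢ/nᵢ) / Σ(bᵢcᵢ/nᵢ), where nᵢ is the stratum total.
Stratum 1 (Site A): n = 2210; a·d/n = 866·724/2210 = 283.7032; b·c/n = 299·321/2210 = 43.4294
Stratum 2 (Site B): n = 4216; a·d/n = 1912·941/4216 = 426.7533; b·c/n = 235·1128/4216 = 62.8748
OR_MH = (283.7032 + 426.7533) / (43.4294 + 62.8748) = 710.4565 / 106.3042 = 6.68324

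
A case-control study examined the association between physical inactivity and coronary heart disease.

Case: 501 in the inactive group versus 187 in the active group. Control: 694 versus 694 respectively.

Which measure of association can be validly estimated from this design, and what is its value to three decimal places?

From the description: a = 501, b = 694, c = 187, d = 694.
This is a case-control study: participants were sampled on outcome status, so risks in the source population cannot be estimated directly — relative risk is not valid here. The odds ratio is the appropriate measure.
OR = (a·d)/(b·c) = (501 × 694) / (694 × 187) = 347694 / 129778 = 2.67914

2.679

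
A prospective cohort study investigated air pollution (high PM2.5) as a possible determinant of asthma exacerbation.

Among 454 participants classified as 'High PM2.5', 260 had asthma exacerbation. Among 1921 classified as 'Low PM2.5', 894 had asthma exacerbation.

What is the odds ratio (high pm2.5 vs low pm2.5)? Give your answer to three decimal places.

1.540

From the description: a = 260, b = 194, c = 894, d = 1027.
OR = (a·d)/(b·c) = (260 × 1027) / (194 × 894) = 267020 / 173436 = 1.53959
The odds of asthma exacerbation are about 1.54 times as high in the high pm2.5 group.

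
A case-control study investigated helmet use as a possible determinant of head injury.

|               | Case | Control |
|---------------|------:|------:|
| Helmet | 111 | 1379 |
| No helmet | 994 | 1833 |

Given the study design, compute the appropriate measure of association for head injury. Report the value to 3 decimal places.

Cells: a = 111, b = 1379, c = 994, d = 1833.
This is a case-control study: participants were sampled on outcome status, so risks in the source population cannot be estimated directly — relative risk is not valid here. The odds ratio is the appropriate measure.
OR = (a·d)/(b·c) = (111 × 1833) / (1379 × 994) = 203463 / 1370726 = 0.14843

0.148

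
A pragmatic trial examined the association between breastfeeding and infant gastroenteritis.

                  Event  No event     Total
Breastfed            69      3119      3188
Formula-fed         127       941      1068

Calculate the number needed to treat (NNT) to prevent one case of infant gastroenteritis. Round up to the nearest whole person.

Risk in treated group = 69/3188 = 0.02164; risk in control = 127/1068 = 0.11891.
Absolute risk reduction = 0.11891 − 0.02164 = 0.09727
NNT = 1 / ARR = 1 / 0.09727 = 10.281 → round up → 11

11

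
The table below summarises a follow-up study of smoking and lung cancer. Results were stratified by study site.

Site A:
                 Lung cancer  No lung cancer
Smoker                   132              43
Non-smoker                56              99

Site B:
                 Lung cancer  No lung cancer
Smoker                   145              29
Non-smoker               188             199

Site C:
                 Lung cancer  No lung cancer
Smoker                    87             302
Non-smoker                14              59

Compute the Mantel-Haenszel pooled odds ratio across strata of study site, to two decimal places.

OR_MH = Σ(aᵢdᵢ/nᵢ) / Σ(bᵢcᵢ/nᵢ), where nᵢ is the stratum total.
Stratum 1 (Site A): n = 330; a·d/n = 132·99/330 = 39.6000; b·c/n = 43·56/330 = 7.2970
Stratum 2 (Site B): n = 561; a·d/n = 145·199/561 = 51.4349; b·c/n = 29·188/561 = 9.7184
Stratum 3 (Site C): n = 462; a·d/n = 87·59/462 = 11.1104; b·c/n = 302·14/462 = 9.1515
OR_MH = (39.6000 + 51.4349 + 11.1104) / (7.2970 + 9.7184 + 9.1515) = 102.1453 / 26.1668 = 3.90362

3.90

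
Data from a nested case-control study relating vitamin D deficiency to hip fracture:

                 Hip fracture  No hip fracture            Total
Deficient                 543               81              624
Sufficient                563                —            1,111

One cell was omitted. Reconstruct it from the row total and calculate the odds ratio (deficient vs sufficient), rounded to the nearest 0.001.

The missing cell is in the unexposed row: 1111 − 563 = 548.
So a = 543, b = 81, c = 563, d = 548.
OR = (a·d)/(b·c) = (543 × 548) / (81 × 563) = 297564 / 45603 = 6.52510

6.525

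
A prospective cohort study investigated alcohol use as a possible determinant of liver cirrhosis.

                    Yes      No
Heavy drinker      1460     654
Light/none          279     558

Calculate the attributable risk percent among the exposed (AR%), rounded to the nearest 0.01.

51.74

Cells: a = 1460, b = 654, c = 279, d = 558.
Risk in exposed = 1460/2114 = 0.69063; risk in unexposed = 279/837 = 0.33333.
RR = 0.69063/0.33333 = 2.07190
AR% = (RR − 1)/RR × 100 = (2.07190 − 1)/2.07190 × 100 = 51.7352%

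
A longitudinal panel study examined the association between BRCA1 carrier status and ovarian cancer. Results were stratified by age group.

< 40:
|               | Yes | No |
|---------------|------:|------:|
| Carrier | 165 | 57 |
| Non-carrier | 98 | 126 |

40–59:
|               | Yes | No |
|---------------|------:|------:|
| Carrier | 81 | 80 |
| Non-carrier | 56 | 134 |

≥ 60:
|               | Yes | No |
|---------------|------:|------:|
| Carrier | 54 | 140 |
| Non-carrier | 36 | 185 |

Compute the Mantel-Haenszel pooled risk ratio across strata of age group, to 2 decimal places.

RR_MH = Σ(aᵢ·n₀ᵢ/nᵢ) / Σ(cᵢ·n₁ᵢ/nᵢ), with n₁ᵢ = aᵢ+bᵢ (exposed), n₀ᵢ = cᵢ+dᵢ (unexposed), nᵢ = n₁ᵢ+n₀ᵢ.
Stratum 1 (< 40): n₁ = 222, n₀ = 224, n = 446; a·n₀/n = 165·224/446 = 82.8700; c·n₁/n = 98·222/446 = 48.7803
Stratum 2 (40–59): n₁ = 161, n₀ = 190, n = 351; a·n₀/n = 81·190/351 = 43.8462; c·n₁/n = 56·161/351 = 25.6866
Stratum 3 (≥ 60): n₁ = 194, n₀ = 221, n = 415; a·n₀/n = 54·221/415 = 28.7566; c·n₁/n = 36·194/415 = 16.8289
RR_MH = (82.8700 + 43.8462 + 28.7566) / (48.7803 + 25.6866 + 16.8289) = 155.4727 / 91.2958 = 1.70296

1.70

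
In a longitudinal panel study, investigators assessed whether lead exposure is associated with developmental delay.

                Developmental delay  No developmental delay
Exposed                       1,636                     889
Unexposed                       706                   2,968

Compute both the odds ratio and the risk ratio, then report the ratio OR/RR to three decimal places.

Cells: a = 1636, b = 889, c = 706, d = 2968.
OR = (1636·2968)/(889·706) = 4855648/627634 = 7.73643
Risk in exposed = 1636/2525 = 0.64792; risk in unexposed = 706/3674 = 0.19216; RR = 3.37176
OR/RR = 7.73643 / 3.37176 = 2.29448
The outcome is not rare, so the OR lies further from 1 than the RR.

2.294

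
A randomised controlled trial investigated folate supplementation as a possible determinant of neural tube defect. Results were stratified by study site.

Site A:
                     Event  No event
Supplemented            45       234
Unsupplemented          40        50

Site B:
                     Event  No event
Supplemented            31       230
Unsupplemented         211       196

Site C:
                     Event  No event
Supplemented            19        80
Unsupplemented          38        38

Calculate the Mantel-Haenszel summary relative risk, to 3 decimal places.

RR_MH = Σ(aᵢ·n₀ᵢ/nᵢ) / Σ(cᵢ·n₁ᵢ/nᵢ), with n₁ᵢ = aᵢ+bᵢ (exposed), n₀ᵢ = cᵢ+dᵢ (unexposed), nᵢ = n₁ᵢ+n₀ᵢ.
Stratum 1 (Site A): n₁ = 279, n₀ = 90, n = 369; a·n₀/n = 45·90/369 = 10.9756; c·n₁/n = 40·279/369 = 30.2439
Stratum 2 (Site B): n₁ = 261, n₀ = 407, n = 668; a·n₀/n = 31·407/668 = 18.8877; c·n₁/n = 211·261/668 = 82.4416
Stratum 3 (Site C): n₁ = 99, n₀ = 76, n = 175; a·n₀/n = 19·76/175 = 8.2514; c·n₁/n = 38·99/175 = 21.4971
RR_MH = (10.9756 + 18.8877 + 8.2514) / (30.2439 + 82.4416 + 21.4971) = 38.1148 / 134.1827 = 0.28405

0.284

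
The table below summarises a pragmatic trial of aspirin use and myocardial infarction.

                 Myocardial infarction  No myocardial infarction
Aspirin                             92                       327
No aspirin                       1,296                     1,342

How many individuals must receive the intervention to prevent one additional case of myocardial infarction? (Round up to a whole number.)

4

Risk in treated group = 92/419 = 0.21957; risk in control = 1296/2638 = 0.49128.
Absolute risk reduction = 0.49128 − 0.21957 = 0.27171
NNT = 1 / ARR = 1 / 0.27171 = 3.680 → round up → 4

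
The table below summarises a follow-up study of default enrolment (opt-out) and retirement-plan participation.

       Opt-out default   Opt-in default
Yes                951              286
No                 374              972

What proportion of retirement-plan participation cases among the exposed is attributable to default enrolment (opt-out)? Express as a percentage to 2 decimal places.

Reading the table with exposure as columns: a = 951 (Opt-out default, case), b = 374 (Opt-out default, non-case), c = 286 (Opt-in default, case), d = 972.
Risk in exposed = 951/1325 = 0.71774; risk in unexposed = 286/1258 = 0.22734.
RR = 0.71774/0.22734 = 3.15703
AR% = (RR − 1)/RR × 100 = (3.15703 − 1)/3.15703 × 100 = 68.3247%

68.32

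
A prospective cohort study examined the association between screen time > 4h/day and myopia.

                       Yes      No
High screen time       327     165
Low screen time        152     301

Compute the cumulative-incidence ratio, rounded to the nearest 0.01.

1.98

Cells: a = 327, b = 165, c = 152, d = 301.
Risk in exposed = 327/492 = 0.66463; risk in unexposed = 152/453 = 0.33554.
RR = 0.66463 / 0.33554 = 1.98078
The risk among the exposed is 1.98 times that among the unexposed.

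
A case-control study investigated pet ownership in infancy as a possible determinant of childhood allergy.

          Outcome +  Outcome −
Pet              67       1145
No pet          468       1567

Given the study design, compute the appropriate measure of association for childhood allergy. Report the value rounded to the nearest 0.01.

Cells: a = 67, b = 1145, c = 468, d = 1567.
This is a case-control study: participants were sampled on outcome status, so risks in the source population cannot be estimated directly — relative risk is not valid here. The odds ratio is the appropriate measure.
OR = (a·d)/(b·c) = (67 × 1567) / (1145 × 468) = 104989 / 535860 = 0.19593

0.20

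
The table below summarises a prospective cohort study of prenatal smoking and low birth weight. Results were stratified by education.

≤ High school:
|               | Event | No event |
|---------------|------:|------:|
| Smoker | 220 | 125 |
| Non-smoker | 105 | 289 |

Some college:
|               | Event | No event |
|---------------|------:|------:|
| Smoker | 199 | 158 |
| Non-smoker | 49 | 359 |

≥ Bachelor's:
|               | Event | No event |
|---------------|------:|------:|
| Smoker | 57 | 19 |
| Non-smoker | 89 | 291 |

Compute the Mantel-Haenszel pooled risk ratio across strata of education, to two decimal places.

RR_MH = Σ(aᵢ·n₀ᵢ/nᵢ) / Σ(cᵢ·n₁ᵢ/nᵢ), with n₁ᵢ = aᵢ+bᵢ (exposed), n₀ᵢ = cᵢ+dᵢ (unexposed), nᵢ = n₁ᵢ+n₀ᵢ.
Stratum 1 (≤ High school): n₁ = 345, n₀ = 394, n = 739; a·n₀/n = 220·394/739 = 117.2936; c·n₁/n = 105·345/739 = 49.0189
Stratum 2 (Some college): n₁ = 357, n₀ = 408, n = 765; a·n₀/n = 199·408/765 = 106.1333; c·n₁/n = 49·357/765 = 22.8667
Stratum 3 (≥ Bachelor's): n₁ = 76, n₀ = 380, n = 456; a·n₀/n = 57·380/456 = 47.5000; c·n₁/n = 89·76/456 = 14.8333
RR_MH = (117.2936 + 106.1333 + 47.5000) / (49.0189 + 22.8667 + 14.8333) = 270.9270 / 86.7189 = 3.12420

3.12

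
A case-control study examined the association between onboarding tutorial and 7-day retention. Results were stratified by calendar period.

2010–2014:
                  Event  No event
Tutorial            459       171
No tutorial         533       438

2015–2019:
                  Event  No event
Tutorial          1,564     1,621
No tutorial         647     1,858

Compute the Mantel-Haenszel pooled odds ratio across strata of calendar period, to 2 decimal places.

OR_MH = Σ(aᵢdᵢ/nᵢ) / Σ(bᵢcᵢ/nᵢ), where nᵢ is the stratum total.
Stratum 1 (2010–2014): n = 1601; a·d/n = 459·438/1601 = 125.5728; b·c/n = 171·533/1601 = 56.9288
Stratum 2 (2015–2019): n = 5690; a·d/n = 1564·1858/5690 = 510.7051; b·c/n = 1621·647/5690 = 184.3211
OR_MH = (125.5728 + 510.7051) / (56.9288 + 184.3211) = 636.2779 / 241.2499 = 2.63742

2.64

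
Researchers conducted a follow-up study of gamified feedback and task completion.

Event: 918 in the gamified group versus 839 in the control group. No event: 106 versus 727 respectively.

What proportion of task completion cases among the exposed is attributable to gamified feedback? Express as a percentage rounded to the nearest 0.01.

40.24

From the description: a = 918, b = 106, c = 839, d = 727.
Risk in exposed = 918/1024 = 0.89648; risk in unexposed = 839/1566 = 0.53576.
RR = 0.89648/0.53576 = 1.67330
AR% = (RR − 1)/RR × 100 = (1.67330 − 1)/1.67330 × 100 = 40.2377%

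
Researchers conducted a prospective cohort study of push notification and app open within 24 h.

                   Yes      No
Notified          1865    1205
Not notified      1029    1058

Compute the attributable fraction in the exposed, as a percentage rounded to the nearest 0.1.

18.8

Cells: a = 1865, b = 1205, c = 1029, d = 1058.
Risk in exposed = 1865/3070 = 0.60749; risk in unexposed = 1029/2087 = 0.49305.
RR = 0.60749/0.49305 = 1.23210
AR% = (RR − 1)/RR × 100 = (1.23210 − 1)/1.23210 × 100 = 18.8381%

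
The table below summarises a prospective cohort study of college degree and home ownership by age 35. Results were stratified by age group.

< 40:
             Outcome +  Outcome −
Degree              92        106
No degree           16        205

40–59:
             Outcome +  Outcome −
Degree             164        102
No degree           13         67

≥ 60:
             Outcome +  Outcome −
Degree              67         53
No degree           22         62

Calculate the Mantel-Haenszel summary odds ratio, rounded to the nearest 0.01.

7.14

OR_MH = Σ(aᵢdᵢ/nᵢ) / Σ(bᵢcᵢ/nᵢ), where nᵢ is the stratum total.
Stratum 1 (< 40): n = 419; a·d/n = 92·205/419 = 45.0119; b·c/n = 106·16/419 = 4.0477
Stratum 2 (40–59): n = 346; a·d/n = 164·67/346 = 31.7572; b·c/n = 102·13/346 = 3.8324
Stratum 3 (≥ 60): n = 204; a·d/n = 67·62/204 = 20.3627; b·c/n = 53·22/204 = 5.7157
OR_MH = (45.0119 + 31.7572 + 20.3627) / (4.0477 + 3.8324 + 5.7157) = 97.1319 / 13.5958 = 7.14426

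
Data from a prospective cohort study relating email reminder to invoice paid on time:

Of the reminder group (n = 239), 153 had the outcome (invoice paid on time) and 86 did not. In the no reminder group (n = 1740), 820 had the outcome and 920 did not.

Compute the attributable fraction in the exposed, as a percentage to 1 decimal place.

26.4

From the description: a = 153, b = 86, c = 820, d = 920.
Risk in exposed = 153/239 = 0.64017; risk in unexposed = 820/1740 = 0.47126.
RR = 0.64017/0.47126 = 1.35840
AR% = (RR − 1)/RR × 100 = (1.35840 − 1)/1.35840 × 100 = 26.3842%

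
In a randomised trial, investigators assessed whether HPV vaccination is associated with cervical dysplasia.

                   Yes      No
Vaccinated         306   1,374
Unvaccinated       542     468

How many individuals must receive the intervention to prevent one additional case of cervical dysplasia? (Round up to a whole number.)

Risk in treated group = 306/1680 = 0.18214; risk in control = 542/1010 = 0.53663.
Absolute risk reduction = 0.53663 − 0.18214 = 0.35449
NNT = 1 / ARR = 1 / 0.35449 = 2.821 → round up → 3

3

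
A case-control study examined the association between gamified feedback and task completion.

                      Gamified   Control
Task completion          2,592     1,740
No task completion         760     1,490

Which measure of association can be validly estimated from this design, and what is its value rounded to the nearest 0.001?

Reading the table with exposure as columns: a = 2592 (Gamified, case), b = 760 (Gamified, non-case), c = 1740 (Control, case), d = 1490.
This is a case-control study: participants were sampled on outcome status, so risks in the source population cannot be estimated directly — relative risk is not valid here. The odds ratio is the appropriate measure.
OR = (a·d)/(b·c) = (2592 × 1490) / (760 × 1740) = 3862080 / 1322400 = 2.92051

2.921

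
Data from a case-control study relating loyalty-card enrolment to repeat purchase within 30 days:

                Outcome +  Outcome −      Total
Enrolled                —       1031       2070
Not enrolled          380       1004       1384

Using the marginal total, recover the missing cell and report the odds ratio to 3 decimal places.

The missing cell is in the exposed row: 2070 − 1031 = 1039.
So a = 1039, b = 1031, c = 380, d = 1004.
OR = (a·d)/(b·c) = (1039 × 1004) / (1031 × 380) = 1043156 / 391780 = 2.66261

2.663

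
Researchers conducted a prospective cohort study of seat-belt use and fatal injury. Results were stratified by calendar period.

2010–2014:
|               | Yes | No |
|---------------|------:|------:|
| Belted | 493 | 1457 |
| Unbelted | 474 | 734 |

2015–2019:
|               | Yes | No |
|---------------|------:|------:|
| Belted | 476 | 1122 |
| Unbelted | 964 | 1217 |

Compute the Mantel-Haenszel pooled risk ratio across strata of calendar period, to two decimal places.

RR_MH = Σ(aᵢ·n₀ᵢ/nᵢ) / Σ(cᵢ·n₁ᵢ/nᵢ), with n₁ᵢ = aᵢ+bᵢ (exposed), n₀ᵢ = cᵢ+dᵢ (unexposed), nᵢ = n₁ᵢ+n₀ᵢ.
Stratum 1 (2010–2014): n₁ = 1950, n₀ = 1208, n = 3158; a·n₀/n = 493·1208/3158 = 188.5826; c·n₁/n = 474·1950/3158 = 292.6852
Stratum 2 (2015–2019): n₁ = 1598, n₀ = 2181, n = 3779; a·n₀/n = 476·2181/3779 = 274.7171; c·n₁/n = 964·1598/3779 = 407.6401
RR_MH = (188.5826 + 274.7171) / (292.6852 + 407.6401) = 463.2998 / 700.3254 = 0.66155

0.66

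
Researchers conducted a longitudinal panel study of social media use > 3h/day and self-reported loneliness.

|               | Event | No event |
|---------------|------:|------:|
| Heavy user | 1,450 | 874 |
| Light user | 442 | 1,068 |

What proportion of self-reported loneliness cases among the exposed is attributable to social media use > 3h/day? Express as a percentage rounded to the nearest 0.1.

53.1

Cells: a = 1450, b = 874, c = 442, d = 1068.
Risk in exposed = 1450/2324 = 0.62392; risk in unexposed = 442/1510 = 0.29272.
RR = 0.62392/0.29272 = 2.13151
AR% = (RR − 1)/RR × 100 = (2.13151 − 1)/2.13151 × 100 = 53.0848%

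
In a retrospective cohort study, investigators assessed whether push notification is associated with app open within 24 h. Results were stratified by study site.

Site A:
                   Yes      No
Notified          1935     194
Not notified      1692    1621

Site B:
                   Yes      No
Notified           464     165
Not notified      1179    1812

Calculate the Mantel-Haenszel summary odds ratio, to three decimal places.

7.090

OR_MH = Σ(aᵢdᵢ/nᵢ) / Σ(bᵢcᵢ/nᵢ), where nᵢ is the stratum total.
Stratum 1 (Site A): n = 5442; a·d/n = 1935·1621/5442 = 576.3754; b·c/n = 194·1692/5442 = 60.3175
Stratum 2 (Site B): n = 3620; a·d/n = 464·1812/3620 = 232.2564; b·c/n = 165·1179/3620 = 53.7390
OR_MH = (576.3754 + 232.2564) / (60.3175 + 53.7390) = 808.6318 / 114.0565 = 7.08975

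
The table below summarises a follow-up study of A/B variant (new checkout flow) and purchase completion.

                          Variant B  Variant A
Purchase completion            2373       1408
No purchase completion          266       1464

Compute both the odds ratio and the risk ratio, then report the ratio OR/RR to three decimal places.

Reading the table with exposure as columns: a = 2373 (Variant B, case), b = 266 (Variant B, non-case), c = 1408 (Variant A, case), d = 1464.
OR = (2373·1464)/(266·1408) = 3474072/374528 = 9.27587
Risk in exposed = 2373/2639 = 0.89920; risk in unexposed = 1408/2872 = 0.49025; RR = 1.83417
OR/RR = 9.27587 / 1.83417 = 5.05725
The outcome is not rare, so the OR lies further from 1 than the RR.

5.057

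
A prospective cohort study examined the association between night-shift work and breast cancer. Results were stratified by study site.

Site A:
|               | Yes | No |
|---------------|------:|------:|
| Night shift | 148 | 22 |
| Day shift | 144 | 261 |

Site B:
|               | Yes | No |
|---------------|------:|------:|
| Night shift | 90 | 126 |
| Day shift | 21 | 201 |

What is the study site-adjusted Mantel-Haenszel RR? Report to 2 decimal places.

RR_MH = Σ(aᵢ·n₀ᵢ/nᵢ) / Σ(cᵢ·n₁ᵢ/nᵢ), with n₁ᵢ = aᵢ+bᵢ (exposed), n₀ᵢ = cᵢ+dᵢ (unexposed), nᵢ = n₁ᵢ+n₀ᵢ.
Stratum 1 (Site A): n₁ = 170, n₀ = 405, n = 575; a·n₀/n = 148·405/575 = 104.2435; c·n₁/n = 144·170/575 = 42.5739
Stratum 2 (Site B): n₁ = 216, n₀ = 222, n = 438; a·n₀/n = 90·222/438 = 45.6164; c·n₁/n = 21·216/438 = 10.3562
RR_MH = (104.2435 + 45.6164) / (42.5739 + 10.3562) = 149.8599 / 52.9301 = 2.83128

2.83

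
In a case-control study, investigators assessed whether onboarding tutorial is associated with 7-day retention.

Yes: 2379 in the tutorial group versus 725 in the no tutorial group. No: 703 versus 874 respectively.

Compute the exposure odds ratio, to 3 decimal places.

From the description: a = 2379, b = 703, c = 725, d = 874.
OR = (a·d)/(b·c) = (2379 × 874) / (703 × 725) = 2079246 / 509675 = 4.07955
The odds of 7-day retention are about 4.08 times as high in the tutorial group.

4.080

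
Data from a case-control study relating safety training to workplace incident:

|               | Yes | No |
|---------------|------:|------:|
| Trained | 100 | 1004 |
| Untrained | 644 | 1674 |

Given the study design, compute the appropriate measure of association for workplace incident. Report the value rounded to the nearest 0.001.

Cells: a = 100, b = 1004, c = 644, d = 1674.
This is a case-control study: participants were sampled on outcome status, so risks in the source population cannot be estimated directly — relative risk is not valid here. The odds ratio is the appropriate measure.
OR = (a·d)/(b·c) = (100 × 1674) / (1004 × 644) = 167400 / 646576 = 0.25890

0.259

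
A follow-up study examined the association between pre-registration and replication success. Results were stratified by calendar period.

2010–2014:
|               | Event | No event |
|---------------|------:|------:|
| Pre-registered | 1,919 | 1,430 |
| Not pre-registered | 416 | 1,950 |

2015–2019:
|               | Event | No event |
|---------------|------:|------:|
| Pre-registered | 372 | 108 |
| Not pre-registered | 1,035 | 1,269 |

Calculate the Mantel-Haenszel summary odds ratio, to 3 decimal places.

OR_MH = Σ(aᵢdᵢ/nᵢ) / Σ(bᵢcᵢ/nᵢ), where nᵢ is the stratum total.
Stratum 1 (2010–2014): n = 5715; a·d/n = 1919·1950/5715 = 654.7769; b·c/n = 1430·416/5715 = 104.0910
Stratum 2 (2015–2019): n = 2784; a·d/n = 372·1269/2784 = 169.5647; b·c/n = 108·1035/2784 = 40.1509
OR_MH = (654.7769 + 169.5647) / (104.0910 + 40.1509) = 824.3416 / 144.2419 = 5.71500

5.715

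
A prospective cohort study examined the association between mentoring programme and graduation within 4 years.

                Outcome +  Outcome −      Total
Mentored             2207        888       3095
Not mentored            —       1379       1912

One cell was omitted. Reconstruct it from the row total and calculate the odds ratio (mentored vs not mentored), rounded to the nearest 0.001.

The missing cell is in the unexposed row: 1912 − 1379 = 533.
So a = 2207, b = 888, c = 533, d = 1379.
OR = (a·d)/(b·c) = (2207 × 1379) / (888 × 533) = 3043453 / 473304 = 6.43023

6.430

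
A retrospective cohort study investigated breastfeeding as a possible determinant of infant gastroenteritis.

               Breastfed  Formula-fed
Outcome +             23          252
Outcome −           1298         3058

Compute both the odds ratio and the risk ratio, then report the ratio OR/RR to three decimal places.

0.940

Reading the table with exposure as columns: a = 23 (Breastfed, case), b = 1298 (Breastfed, non-case), c = 252 (Formula-fed, case), d = 3058.
OR = (23·3058)/(1298·252) = 70334/327096 = 0.21503
Risk in exposed = 23/1321 = 0.01741; risk in unexposed = 252/3310 = 0.07613; RR = 0.22869
OR/RR = 0.21503 / 0.22869 = 0.94024
The outcome is rare in both groups, so OR ≈ RR (ratio near 1).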